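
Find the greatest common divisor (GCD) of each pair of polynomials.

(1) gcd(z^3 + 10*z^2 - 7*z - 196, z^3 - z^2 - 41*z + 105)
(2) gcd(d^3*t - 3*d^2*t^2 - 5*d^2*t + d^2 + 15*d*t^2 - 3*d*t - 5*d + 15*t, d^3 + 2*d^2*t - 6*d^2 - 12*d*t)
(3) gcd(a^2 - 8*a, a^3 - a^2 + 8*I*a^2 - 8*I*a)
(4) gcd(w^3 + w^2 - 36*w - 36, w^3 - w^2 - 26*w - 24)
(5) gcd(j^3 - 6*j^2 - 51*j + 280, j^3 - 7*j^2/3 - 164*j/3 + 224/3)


(1) = gcd((z - 4)*(z + 7)^2, (z - 5)*(z - 3)*(z + 7)) = z + 7
(2) = 1
(3) = a
(4) = gcd((w - 6)*(w + 1)*(w + 6), (w - 6)*(w + 1)*(w + 4)) = w^2 - 5*w - 6
(5) = j^2 - j - 56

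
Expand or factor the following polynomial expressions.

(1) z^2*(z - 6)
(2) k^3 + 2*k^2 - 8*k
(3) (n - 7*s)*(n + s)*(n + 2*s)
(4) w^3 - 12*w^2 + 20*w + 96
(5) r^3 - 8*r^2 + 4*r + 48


(1) = z^3 - 6*z^2
(2) = k*(k - 2)*(k + 4)
(3) = n^3 - 4*n^2*s - 19*n*s^2 - 14*s^3
(4) = (w - 8)*(w - 6)*(w + 2)
(5) = (r - 6)*(r - 4)*(r + 2)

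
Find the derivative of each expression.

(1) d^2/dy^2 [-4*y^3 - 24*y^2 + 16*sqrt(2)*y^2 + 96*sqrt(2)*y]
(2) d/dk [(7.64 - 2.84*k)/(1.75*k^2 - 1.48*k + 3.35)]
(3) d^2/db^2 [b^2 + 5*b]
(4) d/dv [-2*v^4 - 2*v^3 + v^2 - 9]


(1) = -24*y - 48 + 32*sqrt(2)
(2) = (4.97*k^2 - 26.74*k + 1.7932)/(3.0625*k^4 - 5.18*k^3 + 13.9154*k^2 - 9.916*k + 11.2225)
(3) = 2
(4) = 2*v*(-4*v^2 - 3*v + 1)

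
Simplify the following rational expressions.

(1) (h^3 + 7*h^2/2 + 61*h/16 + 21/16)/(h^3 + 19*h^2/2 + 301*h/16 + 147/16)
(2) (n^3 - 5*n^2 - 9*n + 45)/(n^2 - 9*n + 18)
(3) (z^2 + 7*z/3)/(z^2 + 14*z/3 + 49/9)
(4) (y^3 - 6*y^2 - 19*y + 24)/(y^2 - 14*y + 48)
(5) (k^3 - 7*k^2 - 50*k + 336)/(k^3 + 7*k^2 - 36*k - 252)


(1) = (h + 1)/(h + 7)
(2) = (n^2 - 2*n - 15)/(n - 6)
(3) = 3*z/(3*z + 7)
(4) = (y^2 + 2*y - 3)/(y - 6)
(5) = (k - 8)/(k + 6)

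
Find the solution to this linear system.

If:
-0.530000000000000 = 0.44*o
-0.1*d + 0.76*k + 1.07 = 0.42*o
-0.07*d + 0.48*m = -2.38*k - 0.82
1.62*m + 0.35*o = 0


Then:
d = 16.41
k = 0.09
m = 0.26
o = -1.20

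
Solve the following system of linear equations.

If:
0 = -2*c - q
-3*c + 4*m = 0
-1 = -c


Then:
c = 1
m = 3/4
q = -2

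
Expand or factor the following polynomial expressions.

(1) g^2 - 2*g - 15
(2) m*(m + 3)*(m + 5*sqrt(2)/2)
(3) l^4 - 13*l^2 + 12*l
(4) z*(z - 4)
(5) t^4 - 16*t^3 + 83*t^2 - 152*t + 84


(1) = (g - 5)*(g + 3)
(2) = m^3 + 3*m^2 + 5*sqrt(2)*m^2/2 + 15*sqrt(2)*m/2
(3) = l*(l - 3)*(l - 1)*(l + 4)
(4) = z^2 - 4*z
(5) = (t - 7)*(t - 6)*(t - 2)*(t - 1)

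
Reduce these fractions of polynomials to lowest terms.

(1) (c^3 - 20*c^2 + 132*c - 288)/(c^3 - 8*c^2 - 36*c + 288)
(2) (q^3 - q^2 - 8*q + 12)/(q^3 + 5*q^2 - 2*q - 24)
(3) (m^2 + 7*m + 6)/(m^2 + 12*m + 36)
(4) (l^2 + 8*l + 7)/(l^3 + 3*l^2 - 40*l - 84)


(1) = (c - 6)/(c + 6)
(2) = (q - 2)/(q + 4)
(3) = (m + 1)/(m + 6)
(4) = (l + 1)/(l^2 - 4*l - 12)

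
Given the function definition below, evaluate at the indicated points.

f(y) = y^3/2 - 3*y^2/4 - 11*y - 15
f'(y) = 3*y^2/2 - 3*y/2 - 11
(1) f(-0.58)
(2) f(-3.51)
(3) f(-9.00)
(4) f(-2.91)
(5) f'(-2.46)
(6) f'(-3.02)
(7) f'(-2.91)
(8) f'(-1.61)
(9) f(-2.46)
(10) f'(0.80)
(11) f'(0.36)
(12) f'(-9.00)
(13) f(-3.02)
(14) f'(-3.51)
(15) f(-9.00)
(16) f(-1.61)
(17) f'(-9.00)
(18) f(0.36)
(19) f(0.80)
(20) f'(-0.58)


(1) = -8.97
(2) = -7.25
(3) = -341.25
(4) = -1.66
(5) = 1.77
(6) = 7.21
(7) = 6.07
(8) = -4.70
(9) = 0.08
(10) = -11.24
(11) = -11.35
(12) = 124.00
(13) = -2.39
(14) = 12.75
(15) = -341.25
(16) = -1.32
(17) = 124.00
(18) = -19.03
(19) = -24.02
(20) = -9.63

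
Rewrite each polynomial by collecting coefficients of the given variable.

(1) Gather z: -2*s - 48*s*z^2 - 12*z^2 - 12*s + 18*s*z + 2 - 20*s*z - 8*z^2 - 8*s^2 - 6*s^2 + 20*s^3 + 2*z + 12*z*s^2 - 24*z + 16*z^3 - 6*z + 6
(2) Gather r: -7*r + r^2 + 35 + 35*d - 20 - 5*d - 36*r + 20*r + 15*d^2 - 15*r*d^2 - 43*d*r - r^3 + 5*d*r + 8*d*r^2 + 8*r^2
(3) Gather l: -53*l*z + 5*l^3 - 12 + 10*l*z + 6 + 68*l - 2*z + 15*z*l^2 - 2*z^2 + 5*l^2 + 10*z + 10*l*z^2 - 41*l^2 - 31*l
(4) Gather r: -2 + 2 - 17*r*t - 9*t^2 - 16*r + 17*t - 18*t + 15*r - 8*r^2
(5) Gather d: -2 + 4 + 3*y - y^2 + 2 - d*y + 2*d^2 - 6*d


(1) = 20*s^3 - 14*s^2 - 14*s + 16*z^3 + z^2*(-48*s - 20) + z*(12*s^2 - 2*s - 28) + 8
(2) = 15*d^2 + 30*d - r^3 + r^2*(8*d + 9) + r*(-15*d^2 - 38*d - 23) + 15
(3) = 5*l^3 + l^2*(15*z - 36) + l*(10*z^2 - 43*z + 37) - 2*z^2 + 8*z - 6
(4) = -8*r^2 + r*(-17*t - 1) - 9*t^2 - t
(5) = 2*d^2 + d*(-y - 6) - y^2 + 3*y + 4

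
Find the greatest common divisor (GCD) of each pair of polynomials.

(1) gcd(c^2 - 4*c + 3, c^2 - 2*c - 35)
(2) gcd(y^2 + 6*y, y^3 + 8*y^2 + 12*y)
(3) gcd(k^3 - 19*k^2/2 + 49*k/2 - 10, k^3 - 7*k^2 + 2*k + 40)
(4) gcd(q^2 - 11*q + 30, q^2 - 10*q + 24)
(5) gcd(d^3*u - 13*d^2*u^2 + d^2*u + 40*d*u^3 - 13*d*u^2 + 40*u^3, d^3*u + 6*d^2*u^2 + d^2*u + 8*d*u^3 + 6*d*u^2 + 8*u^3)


(1) = gcd((c - 3)*(c - 1), (c - 7)*(c + 5)) = 1
(2) = y^2 + 6*y
(3) = k^2 - 9*k + 20
(4) = q - 6
(5) = d*u + u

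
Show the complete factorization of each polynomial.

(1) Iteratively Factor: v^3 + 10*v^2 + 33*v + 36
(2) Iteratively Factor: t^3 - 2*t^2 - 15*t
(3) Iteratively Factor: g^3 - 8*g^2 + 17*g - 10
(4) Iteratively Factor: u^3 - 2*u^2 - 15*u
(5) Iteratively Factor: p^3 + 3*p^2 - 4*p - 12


(1) = (v + 4)*(v^2 + 6*v + 9) = (v + 3)*(v + 4)*(v + 3)
(2) = (t)*(t^2 - 2*t - 15) = t*(t + 3)*(t - 5)
(3) = (g - 1)*(g^2 - 7*g + 10) = (g - 2)*(g - 1)*(g - 5)
(4) = (u)*(u^2 - 2*u - 15) = u*(u - 5)*(u + 3)
(5) = (p + 3)*(p^2 - 4) = (p + 2)*(p + 3)*(p - 2)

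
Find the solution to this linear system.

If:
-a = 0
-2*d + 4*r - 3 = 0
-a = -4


Then:
No Solution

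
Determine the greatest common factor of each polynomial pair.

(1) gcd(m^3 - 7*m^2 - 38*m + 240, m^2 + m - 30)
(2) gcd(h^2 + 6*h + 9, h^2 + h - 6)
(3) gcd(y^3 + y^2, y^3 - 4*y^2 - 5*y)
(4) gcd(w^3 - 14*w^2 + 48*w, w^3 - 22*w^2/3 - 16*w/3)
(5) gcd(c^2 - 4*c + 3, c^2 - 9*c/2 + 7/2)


(1) = m^2 + m - 30
(2) = h + 3
(3) = gcd(y^2*(y + 1), y*(y - 5)*(y + 1)) = y^2 + y
(4) = gcd(w*(w - 8)*(w - 6), w*(w - 8)*(w + 2/3)) = w^2 - 8*w
(5) = c - 1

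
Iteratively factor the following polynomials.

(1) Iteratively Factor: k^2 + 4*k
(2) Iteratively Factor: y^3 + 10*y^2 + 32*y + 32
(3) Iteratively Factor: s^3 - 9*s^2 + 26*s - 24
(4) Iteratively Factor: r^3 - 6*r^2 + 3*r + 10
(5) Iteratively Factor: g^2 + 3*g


(1) = (k)*(k + 4)
(2) = (y + 4)*(y^2 + 6*y + 8) = (y + 4)^2*(y + 2)
(3) = (s - 3)*(s^2 - 6*s + 8) = (s - 3)*(s - 2)*(s - 4)
(4) = (r - 2)*(r^2 - 4*r - 5) = (r - 2)*(r + 1)*(r - 5)
(5) = (g + 3)*(g)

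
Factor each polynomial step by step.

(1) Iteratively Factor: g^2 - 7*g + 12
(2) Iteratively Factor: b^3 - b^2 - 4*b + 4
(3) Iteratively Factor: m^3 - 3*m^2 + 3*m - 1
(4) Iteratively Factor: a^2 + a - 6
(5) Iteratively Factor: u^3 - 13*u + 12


(1) = (g - 3)*(g - 4)
(2) = (b - 1)*(b^2 - 4) = (b - 2)*(b - 1)*(b + 2)
(3) = (m - 1)*(m^2 - 2*m + 1) = (m - 1)^2*(m - 1)
(4) = (a - 2)*(a + 3)
(5) = (u - 1)*(u^2 + u - 12) = (u - 3)*(u - 1)*(u + 4)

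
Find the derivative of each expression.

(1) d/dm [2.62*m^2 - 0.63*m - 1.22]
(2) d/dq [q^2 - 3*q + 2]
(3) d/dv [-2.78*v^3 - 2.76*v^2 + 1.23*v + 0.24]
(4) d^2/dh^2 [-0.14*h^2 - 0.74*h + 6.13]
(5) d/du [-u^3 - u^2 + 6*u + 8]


(1) = 5.24*m - 0.63
(2) = 2*q - 3
(3) = -8.34*v^2 - 5.52*v + 1.23
(4) = -0.280000000000000
(5) = -3*u^2 - 2*u + 6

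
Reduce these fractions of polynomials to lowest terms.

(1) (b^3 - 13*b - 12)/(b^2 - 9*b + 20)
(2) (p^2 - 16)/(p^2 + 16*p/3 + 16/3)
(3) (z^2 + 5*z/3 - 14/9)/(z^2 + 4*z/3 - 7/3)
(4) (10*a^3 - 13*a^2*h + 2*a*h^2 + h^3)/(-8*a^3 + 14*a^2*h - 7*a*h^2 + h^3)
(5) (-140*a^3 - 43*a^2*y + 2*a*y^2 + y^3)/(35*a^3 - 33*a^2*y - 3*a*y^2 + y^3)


(1) = (b^2 + 4*b + 3)/(b - 5)
(2) = (3*p - 12)/(3*p + 4)
(3) = (3*z - 2)/(3*z - 3)
(4) = (-5*a - h)/(4*a - h)
(5) = (4*a + y)/(-a + y)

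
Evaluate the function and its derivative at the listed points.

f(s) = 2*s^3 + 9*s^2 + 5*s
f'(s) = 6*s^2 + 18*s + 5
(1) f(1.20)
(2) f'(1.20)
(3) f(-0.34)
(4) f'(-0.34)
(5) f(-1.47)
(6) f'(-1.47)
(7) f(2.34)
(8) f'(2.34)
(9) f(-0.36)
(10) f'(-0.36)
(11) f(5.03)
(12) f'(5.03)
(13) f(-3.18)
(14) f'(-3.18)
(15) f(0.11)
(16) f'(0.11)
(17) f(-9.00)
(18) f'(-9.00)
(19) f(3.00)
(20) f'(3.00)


(1) = 22.42
(2) = 35.24
(3) = -0.74
(4) = -0.43
(5) = 5.75
(6) = -8.49
(7) = 86.61
(8) = 79.97
(9) = -0.73
(10) = -0.70
(11) = 507.39
(12) = 247.35
(13) = 10.80
(14) = 8.43
(15) = 0.66
(16) = 7.05
(17) = -774.00
(18) = 329.00
(19) = 150.00
(20) = 113.00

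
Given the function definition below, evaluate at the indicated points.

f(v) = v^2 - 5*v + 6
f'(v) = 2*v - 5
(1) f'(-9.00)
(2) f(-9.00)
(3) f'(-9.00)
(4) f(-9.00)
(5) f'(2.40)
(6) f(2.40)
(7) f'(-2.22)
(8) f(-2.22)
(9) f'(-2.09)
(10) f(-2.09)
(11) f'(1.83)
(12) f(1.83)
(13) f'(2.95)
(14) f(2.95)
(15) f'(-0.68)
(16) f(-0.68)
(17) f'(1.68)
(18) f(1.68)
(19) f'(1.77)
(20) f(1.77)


(1) = -23.00
(2) = 132.00
(3) = -23.00
(4) = 132.00
(5) = -0.20
(6) = -0.24
(7) = -9.44
(8) = 22.03
(9) = -9.18
(10) = 20.82
(11) = -1.34
(12) = 0.20
(13) = 0.90
(14) = -0.05
(15) = -6.36
(16) = 9.86
(17) = -1.64
(18) = 0.42
(19) = -1.46
(20) = 0.28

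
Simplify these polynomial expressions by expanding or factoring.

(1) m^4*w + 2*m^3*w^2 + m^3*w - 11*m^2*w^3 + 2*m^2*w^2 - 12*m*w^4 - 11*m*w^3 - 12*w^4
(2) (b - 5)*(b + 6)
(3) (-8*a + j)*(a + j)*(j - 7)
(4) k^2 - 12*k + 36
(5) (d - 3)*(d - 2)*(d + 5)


(1) = (m - 3*w)*(m + w)*(m + 4*w)*(m*w + w)
(2) = b^2 + b - 30
(3) = -8*a^2*j + 56*a^2 - 7*a*j^2 + 49*a*j + j^3 - 7*j^2
(4) = (k - 6)^2
(5) = d^3 - 19*d + 30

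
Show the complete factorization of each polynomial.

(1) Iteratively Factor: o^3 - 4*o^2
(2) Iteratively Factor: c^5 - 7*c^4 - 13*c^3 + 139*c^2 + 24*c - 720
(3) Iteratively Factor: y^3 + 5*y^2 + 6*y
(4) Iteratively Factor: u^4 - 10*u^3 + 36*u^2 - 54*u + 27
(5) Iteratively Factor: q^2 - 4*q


(1) = (o)*(o^2 - 4*o) = o^2*(o - 4)
(2) = (c + 3)*(c^4 - 10*c^3 + 17*c^2 + 88*c - 240) = (c - 4)*(c + 3)*(c^3 - 6*c^2 - 7*c + 60) = (c - 5)*(c - 4)*(c + 3)*(c^2 - c - 12) = (c - 5)*(c - 4)^2*(c + 3)*(c + 3)
(3) = (y + 2)*(y^2 + 3*y) = (y + 2)*(y + 3)*(y)
(4) = (u - 1)*(u^3 - 9*u^2 + 27*u - 27) = (u - 3)*(u - 1)*(u^2 - 6*u + 9) = (u - 3)^2*(u - 1)*(u - 3)
(5) = (q - 4)*(q)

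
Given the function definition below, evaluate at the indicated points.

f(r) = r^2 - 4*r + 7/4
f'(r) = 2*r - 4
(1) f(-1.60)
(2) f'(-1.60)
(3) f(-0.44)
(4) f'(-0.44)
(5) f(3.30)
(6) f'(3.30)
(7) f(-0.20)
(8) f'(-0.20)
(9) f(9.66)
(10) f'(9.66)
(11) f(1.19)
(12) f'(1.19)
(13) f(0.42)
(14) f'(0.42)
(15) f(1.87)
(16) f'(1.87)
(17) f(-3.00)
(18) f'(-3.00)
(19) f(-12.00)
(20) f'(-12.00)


(1) = 10.71
(2) = -7.20
(3) = 3.70
(4) = -4.88
(5) = -0.56
(6) = 2.60
(7) = 2.59
(8) = -4.40
(9) = 56.43
(10) = 15.32
(11) = -1.59
(12) = -1.62
(13) = 0.25
(14) = -3.16
(15) = -2.23
(16) = -0.26
(17) = 22.75
(18) = -10.00
(19) = 193.75
(20) = -28.00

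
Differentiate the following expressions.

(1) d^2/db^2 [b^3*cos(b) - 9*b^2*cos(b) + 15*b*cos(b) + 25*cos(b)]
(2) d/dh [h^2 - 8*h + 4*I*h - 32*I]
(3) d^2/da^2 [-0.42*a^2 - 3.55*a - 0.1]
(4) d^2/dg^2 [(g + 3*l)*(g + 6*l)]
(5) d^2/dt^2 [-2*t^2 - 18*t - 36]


(1) = -b^3*cos(b) - 6*b^2*sin(b) + 9*b^2*cos(b) + 36*b*sin(b) - 9*b*cos(b) - 30*sin(b) - 43*cos(b)
(2) = 2*h - 8 + 4*I
(3) = -0.840000000000000
(4) = 2
(5) = -4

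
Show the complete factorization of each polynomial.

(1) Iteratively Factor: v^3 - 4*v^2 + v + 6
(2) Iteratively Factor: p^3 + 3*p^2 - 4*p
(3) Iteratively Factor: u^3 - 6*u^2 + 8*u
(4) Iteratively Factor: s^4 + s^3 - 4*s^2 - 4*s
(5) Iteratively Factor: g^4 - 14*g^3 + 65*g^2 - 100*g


(1) = (v + 1)*(v^2 - 5*v + 6) = (v - 3)*(v + 1)*(v - 2)
(2) = (p)*(p^2 + 3*p - 4) = p*(p - 1)*(p + 4)
(3) = (u - 2)*(u^2 - 4*u) = u*(u - 2)*(u - 4)
(4) = (s + 2)*(s^3 - s^2 - 2*s) = (s - 2)*(s + 2)*(s^2 + s) = (s - 2)*(s + 1)*(s + 2)*(s)
(5) = (g - 5)*(g^3 - 9*g^2 + 20*g) = g*(g - 5)*(g^2 - 9*g + 20) = g*(g - 5)*(g - 4)*(g - 5)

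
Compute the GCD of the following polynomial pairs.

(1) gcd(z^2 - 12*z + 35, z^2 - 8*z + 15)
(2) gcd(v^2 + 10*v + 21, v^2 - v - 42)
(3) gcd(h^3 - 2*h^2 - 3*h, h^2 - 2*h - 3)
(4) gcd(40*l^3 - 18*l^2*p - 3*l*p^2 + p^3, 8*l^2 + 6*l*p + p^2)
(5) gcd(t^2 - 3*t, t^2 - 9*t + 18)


(1) = z - 5
(2) = gcd((v + 3)*(v + 7), (v - 7)*(v + 6)) = 1
(3) = gcd(h*(h - 3)*(h + 1), (h - 3)*(h + 1)) = h^2 - 2*h - 3
(4) = gcd((-5*l + p)*(-2*l + p)*(4*l + p), (2*l + p)*(4*l + p)) = 4*l + p
(5) = gcd(t*(t - 3), (t - 6)*(t - 3)) = t - 3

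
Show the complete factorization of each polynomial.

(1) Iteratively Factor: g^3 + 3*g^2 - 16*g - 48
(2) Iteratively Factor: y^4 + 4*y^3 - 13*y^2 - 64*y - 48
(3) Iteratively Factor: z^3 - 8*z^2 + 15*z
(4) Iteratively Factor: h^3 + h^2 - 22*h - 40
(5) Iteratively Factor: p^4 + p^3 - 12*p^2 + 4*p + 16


(1) = (g - 4)*(g^2 + 7*g + 12) = (g - 4)*(g + 3)*(g + 4)
(2) = (y + 4)*(y^3 - 13*y - 12) = (y + 1)*(y + 4)*(y^2 - y - 12) = (y + 1)*(y + 3)*(y + 4)*(y - 4)
(3) = (z)*(z^2 - 8*z + 15) = z*(z - 5)*(z - 3)
(4) = (h - 5)*(h^2 + 6*h + 8) = (h - 5)*(h + 4)*(h + 2)
(5) = (p - 2)*(p^3 + 3*p^2 - 6*p - 8) = (p - 2)*(p + 1)*(p^2 + 2*p - 8) = (p - 2)*(p + 1)*(p + 4)*(p - 2)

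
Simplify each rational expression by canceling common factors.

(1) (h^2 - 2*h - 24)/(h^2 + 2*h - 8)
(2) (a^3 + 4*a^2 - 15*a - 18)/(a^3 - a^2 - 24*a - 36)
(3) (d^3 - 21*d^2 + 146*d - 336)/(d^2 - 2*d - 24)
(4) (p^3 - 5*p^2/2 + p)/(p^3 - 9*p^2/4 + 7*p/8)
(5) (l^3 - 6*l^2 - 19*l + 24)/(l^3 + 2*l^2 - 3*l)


(1) = (h - 6)/(h - 2)
(2) = (a^3 + 4*a^2 - 15*a - 18)/(a^3 - a^2 - 24*a - 36)
(3) = (d^2 - 15*d + 56)/(d + 4)
(4) = (4*p - 8)/(4*p - 7)
(5) = (l - 8)/l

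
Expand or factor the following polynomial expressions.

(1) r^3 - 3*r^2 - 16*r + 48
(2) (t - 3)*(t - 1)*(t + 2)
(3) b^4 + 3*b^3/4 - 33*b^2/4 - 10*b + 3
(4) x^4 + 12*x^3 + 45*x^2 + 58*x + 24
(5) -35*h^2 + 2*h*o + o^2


(1) = (r - 4)*(r - 3)*(r + 4)
(2) = t^3 - 2*t^2 - 5*t + 6
(3) = (b - 3)*(b - 1/4)*(b + 2)^2
(4) = (x + 1)^2*(x + 4)*(x + 6)
(5) = (-5*h + o)*(7*h + o)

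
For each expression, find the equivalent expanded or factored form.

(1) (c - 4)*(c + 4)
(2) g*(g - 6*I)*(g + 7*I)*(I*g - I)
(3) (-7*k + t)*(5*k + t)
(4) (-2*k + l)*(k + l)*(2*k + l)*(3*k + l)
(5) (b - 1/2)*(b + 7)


(1) = c^2 - 16
(2) = I*g^4 - g^3 - I*g^3 + g^2 + 42*I*g^2 - 42*I*g
(3) = -35*k^2 - 2*k*t + t^2
(4) = -12*k^4 - 16*k^3*l - k^2*l^2 + 4*k*l^3 + l^4
(5) = b^2 + 13*b/2 - 7/2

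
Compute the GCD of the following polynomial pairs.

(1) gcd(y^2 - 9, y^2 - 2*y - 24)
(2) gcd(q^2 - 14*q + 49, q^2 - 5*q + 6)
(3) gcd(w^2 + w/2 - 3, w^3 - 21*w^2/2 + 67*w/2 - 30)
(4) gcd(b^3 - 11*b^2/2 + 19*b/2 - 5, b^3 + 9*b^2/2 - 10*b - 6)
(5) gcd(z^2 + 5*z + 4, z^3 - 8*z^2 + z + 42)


(1) = gcd((y - 3)*(y + 3), (y - 6)*(y + 4)) = 1
(2) = 1
(3) = gcd((w - 3/2)*(w + 2), (w - 5)*(w - 4)*(w - 3/2)) = w - 3/2
(4) = b - 2
(5) = gcd((z + 1)*(z + 4), (z - 7)*(z - 3)*(z + 2)) = 1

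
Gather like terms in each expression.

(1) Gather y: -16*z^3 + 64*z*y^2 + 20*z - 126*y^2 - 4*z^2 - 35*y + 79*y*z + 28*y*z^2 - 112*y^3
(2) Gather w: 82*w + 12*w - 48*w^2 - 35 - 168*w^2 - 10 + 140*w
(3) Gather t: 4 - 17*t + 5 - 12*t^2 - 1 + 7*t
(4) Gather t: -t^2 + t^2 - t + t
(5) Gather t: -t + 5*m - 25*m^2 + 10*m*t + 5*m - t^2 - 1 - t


(1) = -112*y^3 + y^2*(64*z - 126) + y*(28*z^2 + 79*z - 35) - 16*z^3 - 4*z^2 + 20*z
(2) = -216*w^2 + 234*w - 45
(3) = -12*t^2 - 10*t + 8
(4) = 0
(5) = -25*m^2 + 10*m - t^2 + t*(10*m - 2) - 1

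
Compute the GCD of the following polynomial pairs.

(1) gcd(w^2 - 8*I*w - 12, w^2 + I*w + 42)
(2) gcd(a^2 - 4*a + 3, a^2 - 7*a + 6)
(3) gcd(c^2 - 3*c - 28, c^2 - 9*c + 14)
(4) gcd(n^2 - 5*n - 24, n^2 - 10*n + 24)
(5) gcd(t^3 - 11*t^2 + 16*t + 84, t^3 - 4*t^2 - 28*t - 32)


(1) = gcd((w - 6*I)*(w - 2*I), (w - 6*I)*(w + 7*I)) = w - 6*I
(2) = a - 1
(3) = c - 7
(4) = gcd((n - 8)*(n + 3), (n - 6)*(n - 4)) = 1
(5) = gcd((t - 7)*(t - 6)*(t + 2), (t - 8)*(t + 2)^2) = t + 2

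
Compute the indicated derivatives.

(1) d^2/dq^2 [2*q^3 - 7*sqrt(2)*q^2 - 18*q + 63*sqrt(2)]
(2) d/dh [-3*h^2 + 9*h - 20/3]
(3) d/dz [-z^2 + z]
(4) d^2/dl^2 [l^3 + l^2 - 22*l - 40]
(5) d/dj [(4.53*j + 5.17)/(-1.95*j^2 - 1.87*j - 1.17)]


(1) = 12*q - 14*sqrt(2)
(2) = 9 - 6*h
(3) = 1 - 2*z
(4) = 6*l + 2
(5) = (8.8335*j^2 + 20.163*j + 4.3678)/(3.8025*j^4 + 7.293*j^3 + 8.0599*j^2 + 4.3758*j + 1.3689)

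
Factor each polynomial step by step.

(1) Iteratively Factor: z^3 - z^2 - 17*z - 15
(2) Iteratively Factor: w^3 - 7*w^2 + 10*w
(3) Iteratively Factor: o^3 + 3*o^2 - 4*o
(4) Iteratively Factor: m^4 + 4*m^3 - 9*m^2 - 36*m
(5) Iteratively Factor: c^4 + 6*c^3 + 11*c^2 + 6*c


(1) = (z - 5)*(z^2 + 4*z + 3) = (z - 5)*(z + 3)*(z + 1)
(2) = (w - 2)*(w^2 - 5*w) = w*(w - 2)*(w - 5)
(3) = (o - 1)*(o^2 + 4*o) = o*(o - 1)*(o + 4)
(4) = (m + 4)*(m^3 - 9*m) = (m + 3)*(m + 4)*(m^2 - 3*m) = m*(m + 3)*(m + 4)*(m - 3)
(5) = (c)*(c^3 + 6*c^2 + 11*c + 6) = c*(c + 3)*(c^2 + 3*c + 2) = c*(c + 2)*(c + 3)*(c + 1)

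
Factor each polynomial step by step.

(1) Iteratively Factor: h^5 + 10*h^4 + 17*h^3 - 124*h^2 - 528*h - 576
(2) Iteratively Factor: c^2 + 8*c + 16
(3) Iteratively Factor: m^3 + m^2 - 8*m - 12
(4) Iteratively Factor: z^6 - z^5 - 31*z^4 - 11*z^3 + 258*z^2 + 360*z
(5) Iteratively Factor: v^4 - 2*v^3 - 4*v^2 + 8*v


(1) = (h + 4)*(h^4 + 6*h^3 - 7*h^2 - 96*h - 144) = (h + 4)^2*(h^3 + 2*h^2 - 15*h - 36) = (h - 4)*(h + 4)^2*(h^2 + 6*h + 9) = (h - 4)*(h + 3)*(h + 4)^2*(h + 3)
(2) = (c + 4)*(c + 4)
(3) = (m + 2)*(m^2 - m - 6) = (m - 3)*(m + 2)*(m + 2)
(4) = (z)*(z^5 - z^4 - 31*z^3 - 11*z^2 + 258*z + 360) = z*(z - 5)*(z^4 + 4*z^3 - 11*z^2 - 66*z - 72) = z*(z - 5)*(z - 4)*(z^3 + 8*z^2 + 21*z + 18) = z*(z - 5)*(z - 4)*(z + 3)*(z^2 + 5*z + 6) = z*(z - 5)*(z - 4)*(z + 2)*(z + 3)*(z + 3)
(5) = (v + 2)*(v^3 - 4*v^2 + 4*v) = (v - 2)*(v + 2)*(v^2 - 2*v) = (v - 2)^2*(v + 2)*(v)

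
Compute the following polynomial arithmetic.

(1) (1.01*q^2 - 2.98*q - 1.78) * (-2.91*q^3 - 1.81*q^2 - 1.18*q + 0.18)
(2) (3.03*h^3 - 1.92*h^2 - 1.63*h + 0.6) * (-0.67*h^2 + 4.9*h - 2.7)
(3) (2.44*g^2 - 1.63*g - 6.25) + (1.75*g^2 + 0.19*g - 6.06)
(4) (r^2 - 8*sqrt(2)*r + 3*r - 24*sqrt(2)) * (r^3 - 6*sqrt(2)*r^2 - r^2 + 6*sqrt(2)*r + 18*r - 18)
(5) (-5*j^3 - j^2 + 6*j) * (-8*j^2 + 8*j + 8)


(1) = -2.9391*q^5 + 6.8437*q^4 + 9.3818*q^3 + 6.92*q^2 + 1.564*q - 0.3204
(2) = -2.0301*h^5 + 16.1334*h^4 - 16.4969*h^3 - 3.205*h^2 + 7.341*h - 1.62
(3) = 4.19*g^2 - 1.44*g - 12.31
(4) = r^5 - 14*sqrt(2)*r^4 + 2*r^4 - 28*sqrt(2)*r^3 + 111*r^3 - 102*sqrt(2)*r^2 + 228*r^2 - 288*sqrt(2)*r - 342*r + 432*sqrt(2)
(5) = 40*j^5 - 32*j^4 - 96*j^3 + 40*j^2 + 48*j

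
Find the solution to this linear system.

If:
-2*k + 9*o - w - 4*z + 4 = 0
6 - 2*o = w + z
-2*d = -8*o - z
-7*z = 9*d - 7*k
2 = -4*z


Then:
d = -133/20
k = -181/20
o = -8/5
w = 97/10
z = -1/2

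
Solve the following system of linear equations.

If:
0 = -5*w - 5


Then:
w = -1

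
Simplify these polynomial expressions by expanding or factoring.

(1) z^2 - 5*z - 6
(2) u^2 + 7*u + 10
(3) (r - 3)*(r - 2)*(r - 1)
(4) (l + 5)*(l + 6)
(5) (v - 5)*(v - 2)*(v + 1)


(1) = (z - 6)*(z + 1)
(2) = (u + 2)*(u + 5)
(3) = r^3 - 6*r^2 + 11*r - 6
(4) = l^2 + 11*l + 30
(5) = v^3 - 6*v^2 + 3*v + 10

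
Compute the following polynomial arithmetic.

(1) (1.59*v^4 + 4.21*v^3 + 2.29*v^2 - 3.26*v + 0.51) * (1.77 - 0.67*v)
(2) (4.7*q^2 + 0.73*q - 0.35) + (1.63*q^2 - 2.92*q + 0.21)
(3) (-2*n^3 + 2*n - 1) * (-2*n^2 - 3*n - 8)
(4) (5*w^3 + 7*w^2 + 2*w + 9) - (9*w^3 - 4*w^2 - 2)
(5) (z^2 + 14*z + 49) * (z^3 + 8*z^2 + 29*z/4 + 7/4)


(1) = -1.0653*v^5 - 0.0064*v^4 + 5.9174*v^3 + 6.2375*v^2 - 6.1119*v + 0.9027
(2) = 6.33*q^2 - 2.19*q - 0.14
(3) = 4*n^5 + 6*n^4 + 12*n^3 - 4*n^2 - 13*n + 8
(4) = -4*w^3 + 11*w^2 + 2*w + 11
(5) = z^5 + 22*z^4 + 673*z^3/4 + 1981*z^2/4 + 1519*z/4 + 343/4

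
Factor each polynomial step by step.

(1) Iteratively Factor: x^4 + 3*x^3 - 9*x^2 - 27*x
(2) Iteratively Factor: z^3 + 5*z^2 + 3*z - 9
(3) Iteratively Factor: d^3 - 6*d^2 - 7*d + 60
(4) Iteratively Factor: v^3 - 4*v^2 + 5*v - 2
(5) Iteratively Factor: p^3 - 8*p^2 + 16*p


(1) = (x + 3)*(x^3 - 9*x) = x*(x + 3)*(x^2 - 9) = x*(x + 3)^2*(x - 3)
(2) = (z - 1)*(z^2 + 6*z + 9) = (z - 1)*(z + 3)*(z + 3)
(3) = (d - 5)*(d^2 - d - 12) = (d - 5)*(d - 4)*(d + 3)
(4) = (v - 1)*(v^2 - 3*v + 2) = (v - 2)*(v - 1)*(v - 1)
(5) = (p)*(p^2 - 8*p + 16) = p*(p - 4)*(p - 4)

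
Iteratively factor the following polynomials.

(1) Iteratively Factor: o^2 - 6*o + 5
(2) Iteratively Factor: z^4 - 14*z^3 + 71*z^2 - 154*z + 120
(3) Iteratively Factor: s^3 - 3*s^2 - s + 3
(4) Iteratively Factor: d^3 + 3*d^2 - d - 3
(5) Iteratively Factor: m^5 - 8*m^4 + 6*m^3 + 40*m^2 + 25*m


(1) = (o - 5)*(o - 1)
(2) = (z - 5)*(z^3 - 9*z^2 + 26*z - 24) = (z - 5)*(z - 4)*(z^2 - 5*z + 6) = (z - 5)*(z - 4)*(z - 3)*(z - 2)
(3) = (s - 1)*(s^2 - 2*s - 3) = (s - 3)*(s - 1)*(s + 1)
(4) = (d - 1)*(d^2 + 4*d + 3) = (d - 1)*(d + 1)*(d + 3)
(5) = (m)*(m^4 - 8*m^3 + 6*m^2 + 40*m + 25) = m*(m - 5)*(m^3 - 3*m^2 - 9*m - 5) = m*(m - 5)*(m + 1)*(m^2 - 4*m - 5) = m*(m - 5)*(m + 1)^2*(m - 5)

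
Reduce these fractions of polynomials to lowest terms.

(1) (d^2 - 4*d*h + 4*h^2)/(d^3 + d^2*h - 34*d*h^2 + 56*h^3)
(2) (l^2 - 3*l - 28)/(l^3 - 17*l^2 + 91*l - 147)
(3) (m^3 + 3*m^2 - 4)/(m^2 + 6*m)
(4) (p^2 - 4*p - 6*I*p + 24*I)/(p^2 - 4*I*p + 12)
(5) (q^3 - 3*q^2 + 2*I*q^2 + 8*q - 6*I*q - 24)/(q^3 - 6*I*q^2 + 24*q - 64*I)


(1) = (d - 2*h)/(d^2 + 3*d*h - 28*h^2)
(2) = (l + 4)/(l^2 - 10*l + 21)
(3) = (m^3 + 3*m^2 - 4)/(m^2 + 6*m)
(4) = (p - 4)/(p + 2*I)
(5) = (q - 3)/(q - 8*I)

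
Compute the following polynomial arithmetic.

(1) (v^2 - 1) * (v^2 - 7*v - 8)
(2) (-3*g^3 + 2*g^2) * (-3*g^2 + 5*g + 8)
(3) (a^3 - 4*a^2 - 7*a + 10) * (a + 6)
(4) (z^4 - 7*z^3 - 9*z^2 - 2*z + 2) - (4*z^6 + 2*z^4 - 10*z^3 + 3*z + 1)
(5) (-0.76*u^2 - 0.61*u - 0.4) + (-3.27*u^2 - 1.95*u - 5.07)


(1) = v^4 - 7*v^3 - 9*v^2 + 7*v + 8
(2) = 9*g^5 - 21*g^4 - 14*g^3 + 16*g^2
(3) = a^4 + 2*a^3 - 31*a^2 - 32*a + 60
(4) = -4*z^6 - z^4 + 3*z^3 - 9*z^2 - 5*z + 1
(5) = -4.03*u^2 - 2.56*u - 5.47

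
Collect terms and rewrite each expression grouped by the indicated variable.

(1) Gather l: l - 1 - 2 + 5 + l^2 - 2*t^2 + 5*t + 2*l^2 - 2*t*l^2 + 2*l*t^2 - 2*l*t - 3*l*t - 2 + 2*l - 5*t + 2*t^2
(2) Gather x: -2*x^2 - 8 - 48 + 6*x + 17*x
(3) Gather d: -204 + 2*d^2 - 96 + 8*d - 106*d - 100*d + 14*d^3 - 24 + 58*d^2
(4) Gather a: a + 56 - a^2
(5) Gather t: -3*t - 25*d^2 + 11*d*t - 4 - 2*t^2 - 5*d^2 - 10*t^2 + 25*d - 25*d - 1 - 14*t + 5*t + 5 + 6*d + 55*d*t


(1) = l^2*(3 - 2*t) + l*(2*t^2 - 5*t + 3)
(2) = -2*x^2 + 23*x - 56
(3) = 14*d^3 + 60*d^2 - 198*d - 324
(4) = -a^2 + a + 56
(5) = -30*d^2 + 6*d - 12*t^2 + t*(66*d - 12)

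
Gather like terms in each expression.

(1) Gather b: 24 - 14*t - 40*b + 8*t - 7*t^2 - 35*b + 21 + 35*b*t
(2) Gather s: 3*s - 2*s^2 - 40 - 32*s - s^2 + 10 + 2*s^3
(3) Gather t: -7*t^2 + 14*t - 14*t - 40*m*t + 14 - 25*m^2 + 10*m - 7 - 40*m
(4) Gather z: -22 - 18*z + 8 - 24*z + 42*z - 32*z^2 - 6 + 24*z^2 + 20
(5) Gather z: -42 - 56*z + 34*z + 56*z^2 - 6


(1) = b*(35*t - 75) - 7*t^2 - 6*t + 45
(2) = 2*s^3 - 3*s^2 - 29*s - 30
(3) = -25*m^2 - 40*m*t - 30*m - 7*t^2 + 7
(4) = -8*z^2
(5) = 56*z^2 - 22*z - 48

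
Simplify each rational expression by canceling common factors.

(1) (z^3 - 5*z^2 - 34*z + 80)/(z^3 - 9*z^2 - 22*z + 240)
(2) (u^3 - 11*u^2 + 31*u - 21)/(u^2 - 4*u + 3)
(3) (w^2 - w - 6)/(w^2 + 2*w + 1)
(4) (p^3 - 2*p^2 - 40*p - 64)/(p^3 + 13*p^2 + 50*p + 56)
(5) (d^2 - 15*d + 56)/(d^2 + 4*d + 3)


(1) = (z - 2)/(z - 6)
(2) = u - 7
(3) = (w^2 - w - 6)/(w^2 + 2*w + 1)
(4) = (p - 8)/(p + 7)
(5) = (d^2 - 15*d + 56)/(d^2 + 4*d + 3)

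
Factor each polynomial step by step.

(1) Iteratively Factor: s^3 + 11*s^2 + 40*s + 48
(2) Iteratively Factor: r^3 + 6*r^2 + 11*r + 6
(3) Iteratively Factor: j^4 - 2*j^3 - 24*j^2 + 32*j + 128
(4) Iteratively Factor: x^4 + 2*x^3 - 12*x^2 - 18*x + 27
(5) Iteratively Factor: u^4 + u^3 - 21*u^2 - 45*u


(1) = (s + 3)*(s^2 + 8*s + 16) = (s + 3)*(s + 4)*(s + 4)
(2) = (r + 2)*(r^2 + 4*r + 3) = (r + 1)*(r + 2)*(r + 3)
(3) = (j + 2)*(j^3 - 4*j^2 - 16*j + 64) = (j - 4)*(j + 2)*(j^2 - 16) = (j - 4)^2*(j + 2)*(j + 4)
(4) = (x + 3)*(x^3 - x^2 - 9*x + 9) = (x - 3)*(x + 3)*(x^2 + 2*x - 3) = (x - 3)*(x - 1)*(x + 3)*(x + 3)
(5) = (u + 3)*(u^3 - 2*u^2 - 15*u) = u*(u + 3)*(u^2 - 2*u - 15) = u*(u - 5)*(u + 3)*(u + 3)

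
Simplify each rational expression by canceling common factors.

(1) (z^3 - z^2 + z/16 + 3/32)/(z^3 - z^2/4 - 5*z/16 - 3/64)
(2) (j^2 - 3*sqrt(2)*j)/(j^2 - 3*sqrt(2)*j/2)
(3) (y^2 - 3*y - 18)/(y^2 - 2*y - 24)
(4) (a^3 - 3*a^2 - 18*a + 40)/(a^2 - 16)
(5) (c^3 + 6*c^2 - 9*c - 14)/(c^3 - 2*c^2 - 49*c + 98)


(1) = (4*z - 2)/(4*z + 1)
(2) = (2*j - 6*sqrt(2))/(2*j - 3*sqrt(2))
(3) = (y + 3)/(y + 4)
(4) = (a^2 - 7*a + 10)/(a - 4)
(5) = (c + 1)/(c - 7)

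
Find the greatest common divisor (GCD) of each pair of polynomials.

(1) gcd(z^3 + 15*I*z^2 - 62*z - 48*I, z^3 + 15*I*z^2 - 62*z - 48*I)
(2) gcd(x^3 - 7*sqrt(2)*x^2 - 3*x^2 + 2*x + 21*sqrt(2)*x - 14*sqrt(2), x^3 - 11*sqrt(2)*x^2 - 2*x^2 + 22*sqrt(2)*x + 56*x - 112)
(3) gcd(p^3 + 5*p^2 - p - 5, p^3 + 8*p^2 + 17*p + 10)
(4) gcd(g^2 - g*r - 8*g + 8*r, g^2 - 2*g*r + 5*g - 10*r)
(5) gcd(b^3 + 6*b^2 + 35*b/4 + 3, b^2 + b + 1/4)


(1) = z^3 + 15*I*z^2 - 62*z - 48*I
(2) = x^2 + x*(-7*sqrt(2) - 2) + 14*sqrt(2)
(3) = gcd((p - 1)*(p + 1)*(p + 5), (p + 1)*(p + 2)*(p + 5)) = p^2 + 6*p + 5
(4) = 1
(5) = gcd((b + 1/2)*(b + 3/2)*(b + 4), (b + 1/2)^2) = b + 1/2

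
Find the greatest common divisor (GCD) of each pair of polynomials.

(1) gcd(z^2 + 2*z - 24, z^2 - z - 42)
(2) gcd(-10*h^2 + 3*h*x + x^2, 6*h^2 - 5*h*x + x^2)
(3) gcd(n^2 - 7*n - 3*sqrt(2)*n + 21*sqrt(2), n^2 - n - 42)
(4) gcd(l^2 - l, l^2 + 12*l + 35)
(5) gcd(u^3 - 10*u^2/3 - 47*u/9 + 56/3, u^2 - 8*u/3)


(1) = z + 6
(2) = gcd((-2*h + x)*(5*h + x), (-3*h + x)*(-2*h + x)) = -2*h + x
(3) = gcd((n - 7)*(n - 3*sqrt(2)), (n - 7)*(n + 6)) = n - 7
(4) = gcd(l*(l - 1), (l + 5)*(l + 7)) = 1
(5) = gcd((u - 3)*(u - 8/3)*(u + 7/3), u*(u - 8/3)) = u - 8/3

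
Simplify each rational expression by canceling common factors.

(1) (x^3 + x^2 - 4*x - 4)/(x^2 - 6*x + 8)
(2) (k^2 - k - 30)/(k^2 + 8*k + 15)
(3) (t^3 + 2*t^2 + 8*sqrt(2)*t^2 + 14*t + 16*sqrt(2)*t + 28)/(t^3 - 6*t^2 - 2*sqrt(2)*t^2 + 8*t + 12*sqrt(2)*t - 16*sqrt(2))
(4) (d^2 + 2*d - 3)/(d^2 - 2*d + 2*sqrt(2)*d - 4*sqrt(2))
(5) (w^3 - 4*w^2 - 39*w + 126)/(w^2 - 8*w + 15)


(1) = (x^2 + 3*x + 2)/(x - 4)
(2) = (k - 6)/(k + 3)
(3) = (t^3 + t^2*(2 + 8*sqrt(2)) + t*(14 + 16*sqrt(2)) + 28)/(t^3 + t^2*(-6 - 2*sqrt(2)) + t*(8 + 12*sqrt(2)) - 16*sqrt(2))
(4) = (d^2 + 2*d - 3)/(d^2 + d*(-2 + 2*sqrt(2)) - 4*sqrt(2))
(5) = (w^2 - w - 42)/(w - 5)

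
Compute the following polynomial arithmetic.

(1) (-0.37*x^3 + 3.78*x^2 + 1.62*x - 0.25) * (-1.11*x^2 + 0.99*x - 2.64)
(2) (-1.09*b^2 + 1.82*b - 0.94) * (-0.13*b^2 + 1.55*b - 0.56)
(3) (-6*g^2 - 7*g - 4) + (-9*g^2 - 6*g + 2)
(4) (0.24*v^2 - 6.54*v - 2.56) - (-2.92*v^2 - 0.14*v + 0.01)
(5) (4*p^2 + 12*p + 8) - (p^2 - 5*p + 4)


(1) = 0.4107*x^5 - 4.5621*x^4 + 2.9208*x^3 - 8.0979*x^2 - 4.5243*x + 0.66
(2) = 0.1417*b^4 - 1.9261*b^3 + 3.5536*b^2 - 2.4762*b + 0.5264
(3) = -15*g^2 - 13*g - 2
(4) = 3.16*v^2 - 6.4*v - 2.57
(5) = 3*p^2 + 17*p + 4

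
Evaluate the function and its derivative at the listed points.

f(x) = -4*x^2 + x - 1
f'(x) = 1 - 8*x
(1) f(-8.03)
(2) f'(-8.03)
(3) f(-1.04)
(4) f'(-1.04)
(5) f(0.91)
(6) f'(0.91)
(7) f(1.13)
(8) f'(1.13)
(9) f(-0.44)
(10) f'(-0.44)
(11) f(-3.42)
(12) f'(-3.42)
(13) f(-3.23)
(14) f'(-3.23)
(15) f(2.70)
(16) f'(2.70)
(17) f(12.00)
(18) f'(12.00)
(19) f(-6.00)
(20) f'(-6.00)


(1) = -266.95
(2) = 65.24
(3) = -6.37
(4) = 9.32
(5) = -3.40
(6) = -6.28
(7) = -4.98
(8) = -8.04
(9) = -2.21
(10) = 4.52
(11) = -51.21
(12) = 28.36
(13) = -45.96
(14) = 26.84
(15) = -27.46
(16) = -20.60
(17) = -565.00
(18) = -95.00
(19) = -151.00
(20) = 49.00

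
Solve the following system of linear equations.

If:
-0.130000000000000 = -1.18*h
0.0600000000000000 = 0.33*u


Then:
h = 0.11
u = 0.18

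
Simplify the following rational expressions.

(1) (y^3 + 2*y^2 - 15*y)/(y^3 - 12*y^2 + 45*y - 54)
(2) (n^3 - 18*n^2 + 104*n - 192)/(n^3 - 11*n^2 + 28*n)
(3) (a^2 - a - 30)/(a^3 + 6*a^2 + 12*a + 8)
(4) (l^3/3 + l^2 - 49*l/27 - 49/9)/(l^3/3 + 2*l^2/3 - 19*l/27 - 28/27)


(1) = (y^2 + 5*y)/(y^2 - 9*y + 18)
(2) = (n^2 - 14*n + 48)/(n^2 - 7*n)
(3) = (a^2 - a - 30)/(a^3 + 6*a^2 + 12*a + 8)
(4) = (3*l^2 + 2*l - 21)/(3*l^2 - l - 4)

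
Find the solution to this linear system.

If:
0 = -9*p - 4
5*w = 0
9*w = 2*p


Then:
No Solution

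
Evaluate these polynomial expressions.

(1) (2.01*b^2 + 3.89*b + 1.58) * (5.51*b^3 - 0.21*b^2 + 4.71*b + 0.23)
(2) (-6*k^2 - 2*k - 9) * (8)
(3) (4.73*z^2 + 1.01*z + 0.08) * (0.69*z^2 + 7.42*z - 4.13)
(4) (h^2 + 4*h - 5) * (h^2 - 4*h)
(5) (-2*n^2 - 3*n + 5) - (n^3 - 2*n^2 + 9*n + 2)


(1) = 11.0751*b^5 + 21.0118*b^4 + 17.356*b^3 + 18.4524*b^2 + 8.3365*b + 0.3634
(2) = -48*k^2 - 16*k - 72
(3) = 3.2637*z^4 + 35.7935*z^3 - 11.9855*z^2 - 3.5777*z - 0.3304
(4) = h^4 - 21*h^2 + 20*h
(5) = -n^3 - 12*n + 3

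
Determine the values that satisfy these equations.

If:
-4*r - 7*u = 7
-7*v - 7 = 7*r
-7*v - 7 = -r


Then:
r = 0
u = -1
v = -1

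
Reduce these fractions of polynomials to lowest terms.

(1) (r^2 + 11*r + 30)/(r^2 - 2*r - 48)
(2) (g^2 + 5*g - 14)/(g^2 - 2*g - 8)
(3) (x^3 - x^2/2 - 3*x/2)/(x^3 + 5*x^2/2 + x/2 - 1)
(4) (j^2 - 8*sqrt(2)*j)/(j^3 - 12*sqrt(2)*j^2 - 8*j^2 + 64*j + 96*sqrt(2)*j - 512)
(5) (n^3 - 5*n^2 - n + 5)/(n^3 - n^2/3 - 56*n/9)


(1) = (r + 5)/(r - 8)
(2) = (g^2 + 5*g - 14)/(g^2 - 2*g - 8)
(3) = (2*x^2 - 3*x)/(2*x^2 + 3*x - 2)
(4) = j/(j^2 + j*(-8 - 4*sqrt(2)) + 32*sqrt(2))
(5) = (9*n^3 - 45*n^2 - 9*n + 45)/(9*n^3 - 3*n^2 - 56*n)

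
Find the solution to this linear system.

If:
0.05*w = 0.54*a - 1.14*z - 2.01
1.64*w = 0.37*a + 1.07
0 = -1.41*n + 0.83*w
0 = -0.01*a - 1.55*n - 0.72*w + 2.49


Then:
a = 3.77
n = 0.88
w = 1.50
z = -0.04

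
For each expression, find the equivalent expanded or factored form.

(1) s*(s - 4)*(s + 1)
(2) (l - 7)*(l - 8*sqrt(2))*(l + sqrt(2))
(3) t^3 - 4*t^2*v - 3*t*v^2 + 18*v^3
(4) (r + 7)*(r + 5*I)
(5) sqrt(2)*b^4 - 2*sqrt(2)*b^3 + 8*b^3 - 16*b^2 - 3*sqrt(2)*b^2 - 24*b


(1) = s^3 - 3*s^2 - 4*s
(2) = l^3 - 7*sqrt(2)*l^2 - 7*l^2 - 16*l + 49*sqrt(2)*l + 112
(3) = (t - 3*v)^2*(t + 2*v)
(4) = r^2 + 7*r + 5*I*r + 35*I
(5) = b*(b - 3)*(b + 4*sqrt(2))*(sqrt(2)*b + sqrt(2))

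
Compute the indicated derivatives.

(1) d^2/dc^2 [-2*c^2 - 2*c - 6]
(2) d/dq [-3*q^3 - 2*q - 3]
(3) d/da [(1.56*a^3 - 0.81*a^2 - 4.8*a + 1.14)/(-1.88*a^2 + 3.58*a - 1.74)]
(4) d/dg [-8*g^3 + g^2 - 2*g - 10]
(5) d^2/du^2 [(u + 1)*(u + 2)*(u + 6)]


(1) = -4
(2) = -9*q^2 - 2
(3) = (-2.9328*a^4 + 11.1696*a^3 - 20.067*a^2 + 7.1052*a + 4.2708)/(3.5344*a^4 - 13.4608*a^3 + 19.3588*a^2 - 12.4584*a + 3.0276)
(4) = -24*g^2 + 2*g - 2
(5) = 6*u + 18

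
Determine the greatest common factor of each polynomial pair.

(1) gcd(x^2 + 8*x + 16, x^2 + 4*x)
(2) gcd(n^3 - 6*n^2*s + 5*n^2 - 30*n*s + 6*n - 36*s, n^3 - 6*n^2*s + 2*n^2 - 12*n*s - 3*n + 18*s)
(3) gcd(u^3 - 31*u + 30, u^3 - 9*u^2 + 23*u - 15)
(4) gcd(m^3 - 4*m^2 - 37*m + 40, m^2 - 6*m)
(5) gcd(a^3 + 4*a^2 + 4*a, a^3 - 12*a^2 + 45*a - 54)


(1) = gcd((x + 4)^2, x*(x + 4)) = x + 4
(2) = -n^2 + 6*n*s - 3*n + 18*s
(3) = gcd((u - 5)*(u - 1)*(u + 6), (u - 5)*(u - 3)*(u - 1)) = u^2 - 6*u + 5
(4) = 1
(5) = gcd(a*(a + 2)^2, (a - 6)*(a - 3)^2) = 1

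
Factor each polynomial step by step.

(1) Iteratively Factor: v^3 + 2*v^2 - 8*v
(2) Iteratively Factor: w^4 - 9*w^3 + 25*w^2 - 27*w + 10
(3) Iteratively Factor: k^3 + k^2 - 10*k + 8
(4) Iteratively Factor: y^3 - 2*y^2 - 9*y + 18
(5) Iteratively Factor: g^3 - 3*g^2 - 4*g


(1) = (v)*(v^2 + 2*v - 8) = v*(v + 4)*(v - 2)
(2) = (w - 2)*(w^3 - 7*w^2 + 11*w - 5) = (w - 2)*(w - 1)*(w^2 - 6*w + 5) = (w - 5)*(w - 2)*(w - 1)*(w - 1)
(3) = (k + 4)*(k^2 - 3*k + 2) = (k - 2)*(k + 4)*(k - 1)
(4) = (y - 3)*(y^2 + y - 6) = (y - 3)*(y - 2)*(y + 3)
(5) = (g + 1)*(g^2 - 4*g) = (g - 4)*(g + 1)*(g)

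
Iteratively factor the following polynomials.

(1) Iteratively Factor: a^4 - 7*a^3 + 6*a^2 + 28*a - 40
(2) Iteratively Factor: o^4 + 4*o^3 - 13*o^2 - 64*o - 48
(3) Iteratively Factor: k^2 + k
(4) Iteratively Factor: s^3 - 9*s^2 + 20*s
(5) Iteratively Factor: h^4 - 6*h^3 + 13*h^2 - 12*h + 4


(1) = (a - 2)*(a^3 - 5*a^2 - 4*a + 20) = (a - 2)*(a + 2)*(a^2 - 7*a + 10) = (a - 2)^2*(a + 2)*(a - 5)
(2) = (o + 3)*(o^3 + o^2 - 16*o - 16) = (o + 3)*(o + 4)*(o^2 - 3*o - 4) = (o + 1)*(o + 3)*(o + 4)*(o - 4)
(3) = (k)*(k + 1)
(4) = (s - 4)*(s^2 - 5*s) = (s - 5)*(s - 4)*(s)
(5) = (h - 2)*(h^3 - 4*h^2 + 5*h - 2) = (h - 2)*(h - 1)*(h^2 - 3*h + 2) = (h - 2)*(h - 1)^2*(h - 2)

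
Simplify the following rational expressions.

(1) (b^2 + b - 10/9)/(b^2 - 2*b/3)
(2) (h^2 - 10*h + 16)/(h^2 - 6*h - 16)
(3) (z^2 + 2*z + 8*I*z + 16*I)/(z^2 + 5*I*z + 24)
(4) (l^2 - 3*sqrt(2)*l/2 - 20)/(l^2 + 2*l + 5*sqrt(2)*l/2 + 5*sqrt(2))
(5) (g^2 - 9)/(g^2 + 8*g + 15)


(1) = (3*b + 5)/(3*b)
(2) = (h - 2)/(h + 2)
(3) = (z + 2)/(z - 3*I)
(4) = (4*l - 16*sqrt(2))/(4*l + 8)
(5) = (g - 3)/(g + 5)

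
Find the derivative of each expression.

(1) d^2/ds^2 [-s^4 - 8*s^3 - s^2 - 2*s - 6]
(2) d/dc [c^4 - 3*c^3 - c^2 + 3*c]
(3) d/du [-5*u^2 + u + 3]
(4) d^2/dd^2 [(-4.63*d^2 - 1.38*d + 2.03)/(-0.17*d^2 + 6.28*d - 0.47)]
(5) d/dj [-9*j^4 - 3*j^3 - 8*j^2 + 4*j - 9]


(1) = -12*s^2 - 48*s - 2
(2) = 4*c^3 - 9*c^2 - 2*c + 3
(3) = 1 - 10*u
(4) = (9.96574*d^3 - 2.571624*d^2 + 12.341796*d - 149.60356)/(0.004913*d^6 - 0.544476*d^5 + 20.154333*d^4 - 250.683784*d^3 + 55.720803*d^2 - 4.161756*d + 0.103823)
(5) = -36*j^3 - 9*j^2 - 16*j + 4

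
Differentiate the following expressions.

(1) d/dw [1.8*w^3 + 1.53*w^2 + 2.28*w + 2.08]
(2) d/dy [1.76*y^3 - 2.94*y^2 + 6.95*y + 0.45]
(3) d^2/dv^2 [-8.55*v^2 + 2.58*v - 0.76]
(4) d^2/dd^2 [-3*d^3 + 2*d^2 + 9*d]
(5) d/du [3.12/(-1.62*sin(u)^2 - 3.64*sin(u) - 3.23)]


(1) = 5.4*w^2 + 3.06*w + 2.28
(2) = 5.28*y^2 - 5.88*y + 6.95
(3) = -17.1000000000000
(4) = 4 - 18*d
(5) = (10.1088*sin(u) + 11.3568)*cos(u)/(1.62*sin(u)^2 + 3.64*sin(u) + 3.23)^2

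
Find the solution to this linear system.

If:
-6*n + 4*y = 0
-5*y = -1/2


Then:
n = 1/15
y = 1/10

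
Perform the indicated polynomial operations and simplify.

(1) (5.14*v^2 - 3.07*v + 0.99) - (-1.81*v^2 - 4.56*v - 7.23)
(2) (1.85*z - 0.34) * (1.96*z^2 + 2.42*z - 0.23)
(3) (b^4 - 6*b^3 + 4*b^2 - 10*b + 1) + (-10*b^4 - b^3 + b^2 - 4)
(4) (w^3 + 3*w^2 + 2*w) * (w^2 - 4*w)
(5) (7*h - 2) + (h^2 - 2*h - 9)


(1) = 6.95*v^2 + 1.49*v + 8.22
(2) = 3.626*z^3 + 3.8106*z^2 - 1.2483*z + 0.0782
(3) = -9*b^4 - 7*b^3 + 5*b^2 - 10*b - 3
(4) = w^5 - w^4 - 10*w^3 - 8*w^2
(5) = h^2 + 5*h - 11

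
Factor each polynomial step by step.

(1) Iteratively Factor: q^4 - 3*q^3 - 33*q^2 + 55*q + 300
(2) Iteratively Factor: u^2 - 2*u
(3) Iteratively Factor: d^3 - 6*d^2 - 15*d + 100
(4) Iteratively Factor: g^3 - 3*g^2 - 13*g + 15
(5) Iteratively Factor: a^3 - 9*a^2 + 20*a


(1) = (q + 3)*(q^3 - 6*q^2 - 15*q + 100) = (q + 3)*(q + 4)*(q^2 - 10*q + 25) = (q - 5)*(q + 3)*(q + 4)*(q - 5)
(2) = (u)*(u - 2)
(3) = (d - 5)*(d^2 - d - 20) = (d - 5)^2*(d + 4)
(4) = (g - 1)*(g^2 - 2*g - 15) = (g - 5)*(g - 1)*(g + 3)
(5) = (a)*(a^2 - 9*a + 20) = a*(a - 5)*(a - 4)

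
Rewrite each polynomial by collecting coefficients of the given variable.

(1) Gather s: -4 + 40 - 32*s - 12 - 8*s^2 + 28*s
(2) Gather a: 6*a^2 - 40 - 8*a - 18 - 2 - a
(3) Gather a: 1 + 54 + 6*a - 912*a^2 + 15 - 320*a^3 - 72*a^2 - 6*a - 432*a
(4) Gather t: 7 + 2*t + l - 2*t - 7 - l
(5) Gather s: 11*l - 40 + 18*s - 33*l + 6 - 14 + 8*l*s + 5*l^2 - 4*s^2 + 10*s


(1) = -8*s^2 - 4*s + 24
(2) = 6*a^2 - 9*a - 60
(3) = -320*a^3 - 984*a^2 - 432*a + 70
(4) = 0
(5) = 5*l^2 - 22*l - 4*s^2 + s*(8*l + 28) - 48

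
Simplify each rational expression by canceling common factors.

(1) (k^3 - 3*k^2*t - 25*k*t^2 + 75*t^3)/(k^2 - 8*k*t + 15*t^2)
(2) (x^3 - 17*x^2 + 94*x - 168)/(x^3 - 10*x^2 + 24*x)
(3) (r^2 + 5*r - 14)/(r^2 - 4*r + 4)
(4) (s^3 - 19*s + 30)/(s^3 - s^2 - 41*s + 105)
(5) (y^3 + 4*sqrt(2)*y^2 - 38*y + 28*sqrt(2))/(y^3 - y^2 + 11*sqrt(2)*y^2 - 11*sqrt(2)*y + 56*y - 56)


(1) = k + 5*t
(2) = (x - 7)/x
(3) = (r + 7)/(r - 2)
(4) = (s^2 + 3*s - 10)/(s^2 + 2*s - 35)
(5) = (y^2 - 3*sqrt(2)*y + 4)/(y^2 + y*(-1 + 4*sqrt(2)) - 4*sqrt(2))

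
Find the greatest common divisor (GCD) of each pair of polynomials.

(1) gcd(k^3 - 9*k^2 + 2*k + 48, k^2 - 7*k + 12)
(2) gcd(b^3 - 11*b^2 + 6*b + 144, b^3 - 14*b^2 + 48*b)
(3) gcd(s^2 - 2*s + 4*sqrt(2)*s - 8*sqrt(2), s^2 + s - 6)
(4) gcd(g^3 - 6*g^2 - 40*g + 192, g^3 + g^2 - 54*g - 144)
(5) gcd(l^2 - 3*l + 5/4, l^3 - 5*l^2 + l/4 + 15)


(1) = gcd((k - 8)*(k - 3)*(k + 2), (k - 4)*(k - 3)) = k - 3
(2) = b^2 - 14*b + 48
(3) = s - 2
(4) = g^2 - 2*g - 48
(5) = gcd((l - 5/2)*(l - 1/2), (l - 4)*(l - 5/2)*(l + 3/2)) = l - 5/2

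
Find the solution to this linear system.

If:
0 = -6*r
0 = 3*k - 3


Then:
k = 1
r = 0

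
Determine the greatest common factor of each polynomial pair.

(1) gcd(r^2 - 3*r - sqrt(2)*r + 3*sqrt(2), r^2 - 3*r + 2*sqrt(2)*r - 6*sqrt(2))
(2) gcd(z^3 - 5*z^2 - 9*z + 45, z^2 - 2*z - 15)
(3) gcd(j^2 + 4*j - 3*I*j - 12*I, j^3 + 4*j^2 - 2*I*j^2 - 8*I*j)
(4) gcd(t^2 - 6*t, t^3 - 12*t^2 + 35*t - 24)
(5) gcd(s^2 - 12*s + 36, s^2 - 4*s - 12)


(1) = r - 3
(2) = gcd((z - 5)*(z - 3)*(z + 3), (z - 5)*(z + 3)) = z^2 - 2*z - 15
(3) = j + 4
(4) = 1
(5) = s - 6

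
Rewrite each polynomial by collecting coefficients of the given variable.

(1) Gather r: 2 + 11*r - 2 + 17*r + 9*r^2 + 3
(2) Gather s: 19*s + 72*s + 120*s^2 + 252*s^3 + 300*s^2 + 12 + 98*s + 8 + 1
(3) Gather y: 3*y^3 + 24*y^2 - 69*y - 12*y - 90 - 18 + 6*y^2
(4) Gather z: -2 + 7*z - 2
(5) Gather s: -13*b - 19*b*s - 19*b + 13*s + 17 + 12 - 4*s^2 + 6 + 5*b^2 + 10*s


(1) = 9*r^2 + 28*r + 3
(2) = 252*s^3 + 420*s^2 + 189*s + 21
(3) = 3*y^3 + 30*y^2 - 81*y - 108
(4) = 7*z - 4
(5) = 5*b^2 - 32*b - 4*s^2 + s*(23 - 19*b) + 35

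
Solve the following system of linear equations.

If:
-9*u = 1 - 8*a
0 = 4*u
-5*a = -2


Then:
No Solution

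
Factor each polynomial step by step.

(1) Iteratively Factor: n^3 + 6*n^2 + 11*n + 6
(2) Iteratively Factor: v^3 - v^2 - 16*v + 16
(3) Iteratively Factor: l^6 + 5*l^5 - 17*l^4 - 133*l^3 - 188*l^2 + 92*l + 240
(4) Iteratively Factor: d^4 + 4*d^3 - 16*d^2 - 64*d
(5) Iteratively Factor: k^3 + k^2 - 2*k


(1) = (n + 2)*(n^2 + 4*n + 3) = (n + 2)*(n + 3)*(n + 1)
(2) = (v + 4)*(v^2 - 5*v + 4) = (v - 1)*(v + 4)*(v - 4)
(3) = (l + 2)*(l^5 + 3*l^4 - 23*l^3 - 87*l^2 - 14*l + 120) = (l + 2)*(l + 3)*(l^4 - 23*l^2 - 18*l + 40) = (l - 1)*(l + 2)*(l + 3)*(l^3 + l^2 - 22*l - 40) = (l - 5)*(l - 1)*(l + 2)*(l + 3)*(l^2 + 6*l + 8) = (l - 5)*(l - 1)*(l + 2)^2*(l + 3)*(l + 4)
(4) = (d + 4)*(d^3 - 16*d) = (d - 4)*(d + 4)*(d^2 + 4*d) = (d - 4)*(d + 4)^2*(d)
(5) = (k - 1)*(k^2 + 2*k) = (k - 1)*(k + 2)*(k)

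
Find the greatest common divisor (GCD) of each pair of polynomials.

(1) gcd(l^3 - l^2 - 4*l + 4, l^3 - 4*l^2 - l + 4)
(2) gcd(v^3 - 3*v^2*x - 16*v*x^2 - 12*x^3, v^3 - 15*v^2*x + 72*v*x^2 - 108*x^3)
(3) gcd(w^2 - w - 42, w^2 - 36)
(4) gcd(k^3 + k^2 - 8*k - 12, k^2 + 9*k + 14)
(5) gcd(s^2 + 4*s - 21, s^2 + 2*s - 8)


(1) = l - 1
(2) = -v + 6*x
(3) = gcd((w - 7)*(w + 6), (w - 6)*(w + 6)) = w + 6
(4) = gcd((k - 3)*(k + 2)^2, (k + 2)*(k + 7)) = k + 2
(5) = 1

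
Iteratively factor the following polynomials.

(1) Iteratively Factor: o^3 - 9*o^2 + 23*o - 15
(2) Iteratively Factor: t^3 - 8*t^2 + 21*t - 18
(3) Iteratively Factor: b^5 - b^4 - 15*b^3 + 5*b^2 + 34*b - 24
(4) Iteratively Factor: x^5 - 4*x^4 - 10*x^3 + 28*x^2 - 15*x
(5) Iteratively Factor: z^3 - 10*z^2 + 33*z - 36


(1) = (o - 1)*(o^2 - 8*o + 15) = (o - 5)*(o - 1)*(o - 3)
(2) = (t - 3)*(t^2 - 5*t + 6) = (t - 3)^2*(t - 2)
(3) = (b - 4)*(b^4 + 3*b^3 - 3*b^2 - 7*b + 6) = (b - 4)*(b - 1)*(b^3 + 4*b^2 + b - 6) = (b - 4)*(b - 1)^2*(b^2 + 5*b + 6) = (b - 4)*(b - 1)^2*(b + 3)*(b + 2)
(4) = (x - 1)*(x^4 - 3*x^3 - 13*x^2 + 15*x) = (x - 1)^2*(x^3 - 2*x^2 - 15*x) = (x - 1)^2*(x + 3)*(x^2 - 5*x) = x*(x - 1)^2*(x + 3)*(x - 5)
(5) = (z - 3)*(z^2 - 7*z + 12) = (z - 3)^2*(z - 4)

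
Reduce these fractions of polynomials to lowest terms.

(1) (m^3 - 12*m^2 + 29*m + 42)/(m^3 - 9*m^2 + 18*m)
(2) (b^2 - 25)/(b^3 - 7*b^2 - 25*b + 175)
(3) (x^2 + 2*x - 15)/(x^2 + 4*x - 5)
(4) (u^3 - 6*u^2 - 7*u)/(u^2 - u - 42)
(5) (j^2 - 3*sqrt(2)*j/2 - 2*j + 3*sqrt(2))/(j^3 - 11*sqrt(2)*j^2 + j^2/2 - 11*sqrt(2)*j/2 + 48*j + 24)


(1) = (m^2 - 6*m - 7)/(m^2 - 3*m)
(2) = 1/(b - 7)
(3) = (x - 3)/(x - 1)
(4) = (u^2 + u)/(u + 6)
(5) = (4*j^2 + j*(-6*sqrt(2) - 8) + 12*sqrt(2))/(4*j^3 + j^2*(2 - 44*sqrt(2)) + j*(192 - 22*sqrt(2)) + 96)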